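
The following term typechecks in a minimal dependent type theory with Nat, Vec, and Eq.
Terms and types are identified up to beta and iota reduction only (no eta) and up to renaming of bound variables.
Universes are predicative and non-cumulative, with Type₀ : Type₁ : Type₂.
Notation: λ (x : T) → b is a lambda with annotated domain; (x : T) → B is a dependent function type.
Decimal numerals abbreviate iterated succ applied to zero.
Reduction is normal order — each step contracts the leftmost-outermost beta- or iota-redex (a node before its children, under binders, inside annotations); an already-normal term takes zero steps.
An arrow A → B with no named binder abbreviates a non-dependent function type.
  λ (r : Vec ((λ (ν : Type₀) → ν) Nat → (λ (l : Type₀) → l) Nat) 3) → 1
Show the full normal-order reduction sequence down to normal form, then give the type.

normal-order reduction sequence:
  λ (r : Vec ((λ (ν : Type₀) → ν) Nat → (λ (l : Type₀) → l) Nat) 3) → 1
  ~> λ (r : Vec (Nat → (λ (ν : Type₀) → ν) Nat) 3) → 1
  ~> λ (r : Vec (Nat → Nat) 3) → 1
inferred type:
  Vec (Nat → Nat) 3 → Nat


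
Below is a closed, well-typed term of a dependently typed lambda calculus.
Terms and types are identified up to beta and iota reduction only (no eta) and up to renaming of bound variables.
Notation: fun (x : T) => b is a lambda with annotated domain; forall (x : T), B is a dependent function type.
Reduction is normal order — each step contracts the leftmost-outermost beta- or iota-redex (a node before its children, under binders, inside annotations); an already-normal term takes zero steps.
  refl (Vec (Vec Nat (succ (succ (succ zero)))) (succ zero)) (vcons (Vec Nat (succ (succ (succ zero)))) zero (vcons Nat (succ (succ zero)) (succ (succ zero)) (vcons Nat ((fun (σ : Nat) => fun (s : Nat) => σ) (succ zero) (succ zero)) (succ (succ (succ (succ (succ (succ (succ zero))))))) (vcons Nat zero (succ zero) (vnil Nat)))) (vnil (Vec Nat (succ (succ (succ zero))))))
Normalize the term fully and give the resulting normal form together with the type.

resulting normal form:
  refl (Vec (Vec Nat (succ (succ (succ zero)))) (succ zero)) (vcons (Vec Nat (succ (succ (succ zero)))) zero (vcons Nat (succ (succ zero)) (succ (succ zero)) (vcons Nat (succ zero) (succ (succ (succ (succ (succ (succ (succ zero))))))) (vcons Nat zero (succ zero) (vnil Nat)))) (vnil (Vec Nat (succ (succ (succ zero))))))
the term's type:
  Eq (Vec (Vec Nat (succ (succ (succ zero)))) (succ zero)) (vcons (Vec Nat (succ (succ (succ zero)))) zero (vcons Nat (succ (succ zero)) (succ (succ zero)) (vcons Nat (succ zero) (succ (succ (succ (succ (succ (succ (succ zero))))))) (vcons Nat zero (succ zero) (vnil Nat)))) (vnil (Vec Nat (succ (succ (succ zero)))))) (vcons (Vec Nat (succ (succ (succ zero)))) zero (vcons Nat (succ (succ zero)) (succ (succ zero)) (vcons Nat (succ zero) (succ (succ (succ (succ (succ (succ (succ zero))))))) (vcons Nat zero (succ zero) (vnil Nat)))) (vnil (Vec Nat (succ (succ (succ zero))))))


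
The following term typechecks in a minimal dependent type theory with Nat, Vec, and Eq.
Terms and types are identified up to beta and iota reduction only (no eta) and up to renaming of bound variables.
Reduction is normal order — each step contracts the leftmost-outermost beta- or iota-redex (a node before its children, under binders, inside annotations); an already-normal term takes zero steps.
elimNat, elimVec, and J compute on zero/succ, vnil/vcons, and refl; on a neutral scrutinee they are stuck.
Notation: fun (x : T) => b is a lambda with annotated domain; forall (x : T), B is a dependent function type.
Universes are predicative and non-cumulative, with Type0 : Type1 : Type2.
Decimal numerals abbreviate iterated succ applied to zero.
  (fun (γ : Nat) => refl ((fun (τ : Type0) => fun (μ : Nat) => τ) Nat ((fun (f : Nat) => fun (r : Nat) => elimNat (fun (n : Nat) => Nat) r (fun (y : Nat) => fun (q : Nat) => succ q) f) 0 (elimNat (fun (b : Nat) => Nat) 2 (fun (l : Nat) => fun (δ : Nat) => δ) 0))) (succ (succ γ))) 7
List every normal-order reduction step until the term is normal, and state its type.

normal-order reduction sequence:
  (fun (γ : Nat) => refl ((fun (τ : Type0) => fun (μ : Nat) => τ) Nat ((fun (f : Nat) => fun (r : Nat) => elimNat (fun (n : Nat) => Nat) r (fun (y : Nat) => fun (q : Nat) => succ q) f) 0 (elimNat (fun (b : Nat) => Nat) 2 (fun (l : Nat) => fun (δ : Nat) => δ) 0))) (succ (succ γ))) 7
  ~> refl ((fun (γ : Type0) => fun (τ : Nat) => γ) Nat ((fun (μ : Nat) => fun (f : Nat) => elimNat (fun (r : Nat) => Nat) f (fun (n : Nat) => fun (y : Nat) => succ y) μ) 0 (elimNat (fun (q : Nat) => Nat) 2 (fun (b : Nat) => fun (l : Nat) => l) 0))) 9
  ~> refl ((fun (γ : Nat) => Nat) ((fun (τ : Nat) => fun (μ : Nat) => elimNat (fun (f : Nat) => Nat) μ (fun (r : Nat) => fun (n : Nat) => succ n) τ) 0 (elimNat (fun (y : Nat) => Nat) 2 (fun (q : Nat) => fun (b : Nat) => b) 0))) 9
  ~> refl Nat 9
inferred type:
  Eq Nat 9 9


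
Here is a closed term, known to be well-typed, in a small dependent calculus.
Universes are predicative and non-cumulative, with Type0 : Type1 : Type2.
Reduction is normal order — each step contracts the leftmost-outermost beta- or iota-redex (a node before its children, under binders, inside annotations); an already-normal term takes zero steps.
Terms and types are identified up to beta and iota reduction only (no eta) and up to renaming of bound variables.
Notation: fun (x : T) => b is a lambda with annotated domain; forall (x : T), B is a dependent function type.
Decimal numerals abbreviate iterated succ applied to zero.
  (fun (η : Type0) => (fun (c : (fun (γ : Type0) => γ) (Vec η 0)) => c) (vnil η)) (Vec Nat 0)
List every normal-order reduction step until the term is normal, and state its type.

normal-order reduction:
  (fun (η : Type0) => (fun (c : (fun (γ : Type0) => γ) (Vec η 0)) => c) (vnil η)) (Vec Nat 0)
  ~> (fun (η : (fun (c : Type0) => c) (Vec (Vec Nat 0) 0)) => η) (vnil (Vec Nat 0))
  ~> vnil (Vec Nat 0)
the term's type:
  Vec (Vec Nat 0) 0


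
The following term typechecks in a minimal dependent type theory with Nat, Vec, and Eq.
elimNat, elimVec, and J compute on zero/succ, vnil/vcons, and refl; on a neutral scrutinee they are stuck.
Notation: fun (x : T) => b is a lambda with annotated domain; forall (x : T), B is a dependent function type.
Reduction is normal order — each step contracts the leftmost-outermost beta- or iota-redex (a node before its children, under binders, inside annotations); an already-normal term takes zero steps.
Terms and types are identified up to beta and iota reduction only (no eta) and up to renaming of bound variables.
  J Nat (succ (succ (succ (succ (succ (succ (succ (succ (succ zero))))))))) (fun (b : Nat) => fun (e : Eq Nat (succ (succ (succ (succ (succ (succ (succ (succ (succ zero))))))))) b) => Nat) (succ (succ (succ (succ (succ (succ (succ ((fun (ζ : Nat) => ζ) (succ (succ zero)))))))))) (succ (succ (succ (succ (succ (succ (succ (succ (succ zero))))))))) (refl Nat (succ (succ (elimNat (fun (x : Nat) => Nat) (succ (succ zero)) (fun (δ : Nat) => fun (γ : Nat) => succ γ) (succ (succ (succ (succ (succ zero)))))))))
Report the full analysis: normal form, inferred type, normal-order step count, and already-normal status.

normal form:
  succ (succ (succ (succ (succ (succ (succ (succ (succ zero))))))))
inferred type:
  Nat
reduction steps (normal order): 2
started in normal form: no
first contracted redex: a J iota-redex


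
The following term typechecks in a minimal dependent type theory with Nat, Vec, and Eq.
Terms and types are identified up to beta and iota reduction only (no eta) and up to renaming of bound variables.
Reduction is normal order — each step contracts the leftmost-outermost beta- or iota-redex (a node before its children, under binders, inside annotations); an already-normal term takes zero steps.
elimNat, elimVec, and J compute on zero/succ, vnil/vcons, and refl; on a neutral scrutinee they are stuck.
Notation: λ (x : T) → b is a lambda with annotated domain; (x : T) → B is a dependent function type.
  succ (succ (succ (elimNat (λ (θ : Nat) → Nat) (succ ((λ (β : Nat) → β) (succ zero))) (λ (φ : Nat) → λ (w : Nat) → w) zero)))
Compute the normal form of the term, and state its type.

normal form:
  succ (succ (succ (succ (succ zero))))
inferred type:
  Nat
observation: 2 normal-order steps separate the term from its normal form.


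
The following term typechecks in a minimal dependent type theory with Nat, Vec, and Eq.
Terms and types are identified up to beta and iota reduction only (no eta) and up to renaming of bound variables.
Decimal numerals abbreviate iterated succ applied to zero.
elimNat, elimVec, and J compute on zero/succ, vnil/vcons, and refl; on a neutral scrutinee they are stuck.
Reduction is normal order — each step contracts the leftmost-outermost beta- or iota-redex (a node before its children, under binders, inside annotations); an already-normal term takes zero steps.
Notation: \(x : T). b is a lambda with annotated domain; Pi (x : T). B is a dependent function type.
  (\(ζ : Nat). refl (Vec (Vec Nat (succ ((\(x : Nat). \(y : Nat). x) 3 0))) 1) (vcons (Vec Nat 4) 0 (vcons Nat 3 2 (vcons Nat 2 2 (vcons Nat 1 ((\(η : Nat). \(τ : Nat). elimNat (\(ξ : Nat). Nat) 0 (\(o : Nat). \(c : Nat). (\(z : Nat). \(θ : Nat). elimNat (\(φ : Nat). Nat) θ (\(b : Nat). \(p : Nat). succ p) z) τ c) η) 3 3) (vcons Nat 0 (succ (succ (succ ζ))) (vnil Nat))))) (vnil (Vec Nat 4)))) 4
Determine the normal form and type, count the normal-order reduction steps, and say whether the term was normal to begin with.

reduced normal form:
  refl (Vec (Vec Nat 4) 1) (vcons (Vec Nat 4) 0 (vcons Nat 3 2 (vcons Nat 2 2 (vcons Nat 1 9 (vcons Nat 0 7 (vnil Nat))))) (vnil (Vec Nat 4)))
type:
  Eq (Vec (Vec Nat 4) 1) (vcons (Vec Nat 4) 0 (vcons Nat 3 2 (vcons Nat 2 2 (vcons Nat 1 9 (vcons Nat 0 7 (vnil Nat))))) (vnil (Vec Nat 4))) (vcons (Vec Nat 4) 0 (vcons Nat 3 2 (vcons Nat 2 2 (vcons Nat 1 9 (vcons Nat 0 7 (vnil Nat))))) (vnil (Vec Nat 4)))
reduction steps (normal order): 51
already normal: no
first redex: a beta-redex


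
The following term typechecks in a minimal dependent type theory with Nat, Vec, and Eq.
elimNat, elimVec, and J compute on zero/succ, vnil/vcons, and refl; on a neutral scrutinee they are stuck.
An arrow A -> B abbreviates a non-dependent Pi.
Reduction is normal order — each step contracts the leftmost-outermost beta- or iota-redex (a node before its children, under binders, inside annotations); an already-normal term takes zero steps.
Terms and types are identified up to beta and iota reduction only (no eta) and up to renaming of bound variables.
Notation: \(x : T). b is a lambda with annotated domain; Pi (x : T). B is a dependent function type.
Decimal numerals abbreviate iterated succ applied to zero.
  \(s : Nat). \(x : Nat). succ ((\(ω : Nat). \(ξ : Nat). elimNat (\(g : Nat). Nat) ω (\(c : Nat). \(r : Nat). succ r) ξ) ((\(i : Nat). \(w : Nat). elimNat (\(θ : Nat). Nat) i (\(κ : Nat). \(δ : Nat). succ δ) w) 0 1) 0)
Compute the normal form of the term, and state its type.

normal form:
  \(s : Nat). \(x : Nat). 2
the term's type:
  Nat -> Nat -> Nat


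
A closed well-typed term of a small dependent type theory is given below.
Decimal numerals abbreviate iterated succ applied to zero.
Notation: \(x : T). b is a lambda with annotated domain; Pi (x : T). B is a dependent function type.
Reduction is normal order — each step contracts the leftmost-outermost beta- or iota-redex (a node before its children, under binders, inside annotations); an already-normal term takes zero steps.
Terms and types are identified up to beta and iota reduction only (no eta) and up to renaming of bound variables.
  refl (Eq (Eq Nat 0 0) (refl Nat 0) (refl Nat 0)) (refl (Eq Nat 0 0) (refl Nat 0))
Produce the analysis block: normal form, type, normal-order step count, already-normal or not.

resulting normal form:
  refl (Eq (Eq Nat 0 0) (refl Nat 0) (refl Nat 0)) (refl (Eq Nat 0 0) (refl Nat 0))
type:
  Eq (Eq (Eq Nat 0 0) (refl Nat 0) (refl Nat 0)) (refl (Eq Nat 0 0) (refl Nat 0)) (refl (Eq Nat 0 0) (refl Nat 0))
reduction steps (normal order): 0
started in normal form: yes


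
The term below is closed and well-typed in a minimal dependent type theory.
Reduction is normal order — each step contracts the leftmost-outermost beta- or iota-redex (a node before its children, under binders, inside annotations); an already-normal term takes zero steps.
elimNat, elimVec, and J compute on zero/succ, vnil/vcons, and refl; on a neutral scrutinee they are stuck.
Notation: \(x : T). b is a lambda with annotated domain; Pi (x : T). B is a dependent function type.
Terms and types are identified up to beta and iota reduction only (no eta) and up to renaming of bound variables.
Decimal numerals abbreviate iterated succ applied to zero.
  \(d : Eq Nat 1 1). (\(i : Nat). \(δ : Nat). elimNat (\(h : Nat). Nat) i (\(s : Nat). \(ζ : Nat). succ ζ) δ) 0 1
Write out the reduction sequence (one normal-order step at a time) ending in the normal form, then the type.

normal-order reduction:
  \(d : Eq Nat 1 1). (\(i : Nat). \(δ : Nat). elimNat (\(h : Nat). Nat) i (\(s : Nat). \(ζ : Nat). succ ζ) δ) 0 1
  ~> \(d : Eq Nat 1 1). (\(i : Nat). elimNat (\(δ : Nat). Nat) 0 (\(h : Nat). \(s : Nat). succ s) i) 1
  ~> \(d : Eq Nat 1 1). elimNat (\(i : Nat). Nat) 0 (\(δ : Nat). \(h : Nat). succ h) 1
  ~> \(d : Eq Nat 1 1). (\(i : Nat). \(δ : Nat). succ δ) 0 (elimNat (\(h : Nat). Nat) 0 (\(s : Nat). \(ζ : Nat). succ ζ) 0)
  ~> \(d : Eq Nat 1 1). (\(i : Nat). succ i) (elimNat (\(δ : Nat). Nat) 0 (\(h : Nat). \(s : Nat). succ s) 0)
  ~> \(d : Eq Nat 1 1). succ (elimNat (\(i : Nat). Nat) 0 (\(δ : Nat). \(h : Nat). succ h) 0)
  ~> \(d : Eq Nat 1 1). 1
inferred type:
  Pi (d : Eq Nat 1 1). Nat


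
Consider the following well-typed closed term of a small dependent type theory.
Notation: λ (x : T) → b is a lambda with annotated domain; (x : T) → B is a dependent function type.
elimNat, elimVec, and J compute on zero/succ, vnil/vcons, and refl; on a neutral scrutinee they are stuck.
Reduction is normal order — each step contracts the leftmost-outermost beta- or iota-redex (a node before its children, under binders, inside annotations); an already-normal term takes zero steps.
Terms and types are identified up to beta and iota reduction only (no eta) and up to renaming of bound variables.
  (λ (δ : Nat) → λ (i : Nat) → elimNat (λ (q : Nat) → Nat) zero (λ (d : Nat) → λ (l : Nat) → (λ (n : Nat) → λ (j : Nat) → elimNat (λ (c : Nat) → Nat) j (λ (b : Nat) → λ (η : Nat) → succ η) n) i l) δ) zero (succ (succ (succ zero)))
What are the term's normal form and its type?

normal form:
  zero
inferred type:
  Nat
observation: the term reaches its normal form after 3 normal-order steps.


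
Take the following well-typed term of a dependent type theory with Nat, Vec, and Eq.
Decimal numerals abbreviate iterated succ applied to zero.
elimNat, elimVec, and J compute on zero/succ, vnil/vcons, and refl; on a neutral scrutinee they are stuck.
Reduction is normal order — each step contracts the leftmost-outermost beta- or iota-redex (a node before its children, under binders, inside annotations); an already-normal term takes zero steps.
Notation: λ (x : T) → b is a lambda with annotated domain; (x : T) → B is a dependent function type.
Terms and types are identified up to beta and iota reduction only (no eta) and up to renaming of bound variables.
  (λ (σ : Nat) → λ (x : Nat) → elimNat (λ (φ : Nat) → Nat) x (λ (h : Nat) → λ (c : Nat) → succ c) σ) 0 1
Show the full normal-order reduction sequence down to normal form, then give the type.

normal-order reduction sequence:
  (λ (σ : Nat) → λ (x : Nat) → elimNat (λ (φ : Nat) → Nat) x (λ (h : Nat) → λ (c : Nat) → succ c) σ) 0 1
  ~> (λ (σ : Nat) → elimNat (λ (x : Nat) → Nat) σ (λ (φ : Nat) → λ (h : Nat) → succ h) 0) 1
  ~> elimNat (λ (σ : Nat) → Nat) 1 (λ (x : Nat) → λ (φ : Nat) → succ φ) 0
  ~> 1
the term's type:
  Nat


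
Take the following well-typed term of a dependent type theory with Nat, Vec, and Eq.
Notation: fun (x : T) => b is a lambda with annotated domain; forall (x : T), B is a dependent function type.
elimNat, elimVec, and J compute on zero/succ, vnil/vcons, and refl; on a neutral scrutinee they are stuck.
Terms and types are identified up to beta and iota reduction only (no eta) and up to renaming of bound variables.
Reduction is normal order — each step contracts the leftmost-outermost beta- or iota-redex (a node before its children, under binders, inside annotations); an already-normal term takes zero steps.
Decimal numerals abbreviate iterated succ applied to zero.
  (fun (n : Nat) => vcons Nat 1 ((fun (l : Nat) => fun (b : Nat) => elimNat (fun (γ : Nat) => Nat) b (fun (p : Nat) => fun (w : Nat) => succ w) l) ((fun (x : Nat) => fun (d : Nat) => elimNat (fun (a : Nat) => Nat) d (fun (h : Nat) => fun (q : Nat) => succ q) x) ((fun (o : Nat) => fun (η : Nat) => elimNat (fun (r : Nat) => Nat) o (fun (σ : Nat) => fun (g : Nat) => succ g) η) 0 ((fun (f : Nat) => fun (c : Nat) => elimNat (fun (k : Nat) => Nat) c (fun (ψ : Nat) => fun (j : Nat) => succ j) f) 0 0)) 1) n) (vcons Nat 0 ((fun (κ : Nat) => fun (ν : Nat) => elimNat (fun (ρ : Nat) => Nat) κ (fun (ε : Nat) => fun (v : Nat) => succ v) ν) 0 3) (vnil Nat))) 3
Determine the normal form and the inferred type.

normal form:
  vcons Nat 1 4 (vcons Nat 0 3 (vnil Nat))
type:
  Vec Nat 2
observation: the term reaches its normal form after 28 normal-order steps.


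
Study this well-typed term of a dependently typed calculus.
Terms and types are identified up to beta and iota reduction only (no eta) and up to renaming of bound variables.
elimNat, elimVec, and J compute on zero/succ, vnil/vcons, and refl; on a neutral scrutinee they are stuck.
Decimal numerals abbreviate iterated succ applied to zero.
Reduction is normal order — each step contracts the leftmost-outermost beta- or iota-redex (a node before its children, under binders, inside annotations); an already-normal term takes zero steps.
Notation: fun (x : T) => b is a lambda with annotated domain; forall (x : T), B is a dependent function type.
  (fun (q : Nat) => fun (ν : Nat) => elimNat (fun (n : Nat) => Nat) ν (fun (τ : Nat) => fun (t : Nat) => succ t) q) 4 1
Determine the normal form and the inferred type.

resulting normal form:
  5
type:
  Nat
observation: normalization takes exactly 15 steps under the normal-order strategy.


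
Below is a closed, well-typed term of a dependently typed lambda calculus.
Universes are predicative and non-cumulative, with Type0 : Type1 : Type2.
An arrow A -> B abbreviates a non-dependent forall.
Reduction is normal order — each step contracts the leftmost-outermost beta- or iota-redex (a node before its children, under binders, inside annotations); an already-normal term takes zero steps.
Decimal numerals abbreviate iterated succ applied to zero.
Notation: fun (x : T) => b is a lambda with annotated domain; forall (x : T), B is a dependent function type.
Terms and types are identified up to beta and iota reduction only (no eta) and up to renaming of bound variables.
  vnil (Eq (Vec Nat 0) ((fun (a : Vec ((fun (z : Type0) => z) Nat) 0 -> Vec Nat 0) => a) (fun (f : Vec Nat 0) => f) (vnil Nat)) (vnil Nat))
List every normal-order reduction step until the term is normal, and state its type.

reduction (normal order):
  vnil (Eq (Vec Nat 0) ((fun (a : Vec ((fun (z : Type0) => z) Nat) 0 -> Vec Nat 0) => a) (fun (f : Vec Nat 0) => f) (vnil Nat)) (vnil Nat))
  ~> vnil (Eq (Vec Nat 0) ((fun (a : Vec Nat 0) => a) (vnil Nat)) (vnil Nat))
  ~> vnil (Eq (Vec Nat 0) (vnil Nat) (vnil Nat))
the term's type:
  Vec (Eq (Vec Nat 0) (vnil Nat) (vnil Nat)) 0


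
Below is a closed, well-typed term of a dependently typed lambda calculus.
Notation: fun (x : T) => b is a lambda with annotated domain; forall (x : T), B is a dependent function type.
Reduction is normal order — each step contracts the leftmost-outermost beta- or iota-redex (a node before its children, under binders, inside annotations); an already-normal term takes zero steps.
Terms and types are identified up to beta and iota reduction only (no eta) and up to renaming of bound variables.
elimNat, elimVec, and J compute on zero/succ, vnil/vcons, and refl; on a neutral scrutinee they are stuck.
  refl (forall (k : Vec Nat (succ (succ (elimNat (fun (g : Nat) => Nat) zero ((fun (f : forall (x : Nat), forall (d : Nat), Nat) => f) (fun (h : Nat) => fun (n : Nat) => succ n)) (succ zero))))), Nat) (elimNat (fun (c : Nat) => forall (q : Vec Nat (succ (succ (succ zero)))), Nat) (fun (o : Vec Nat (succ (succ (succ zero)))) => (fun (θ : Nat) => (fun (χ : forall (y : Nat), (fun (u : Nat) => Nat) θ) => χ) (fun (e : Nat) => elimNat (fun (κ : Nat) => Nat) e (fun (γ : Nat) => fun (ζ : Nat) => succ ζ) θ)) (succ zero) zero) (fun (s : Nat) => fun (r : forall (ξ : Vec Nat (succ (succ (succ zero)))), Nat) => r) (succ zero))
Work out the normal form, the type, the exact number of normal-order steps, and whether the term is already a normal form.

normal form:
  refl (forall (k : Vec Nat (succ (succ (succ zero)))), Nat) (fun (g : Vec Nat (succ (succ (succ zero)))) => succ zero)
type:
  Eq (forall (k : Vec Nat (succ (succ (succ zero)))), Nat) (fun (g : Vec Nat (succ (succ (succ zero)))) => succ zero) (fun (f : Vec Nat (succ (succ (succ zero)))) => succ zero)
normal-order step count: 16
started in normal form: no
first redex: an elimNat iota-redex


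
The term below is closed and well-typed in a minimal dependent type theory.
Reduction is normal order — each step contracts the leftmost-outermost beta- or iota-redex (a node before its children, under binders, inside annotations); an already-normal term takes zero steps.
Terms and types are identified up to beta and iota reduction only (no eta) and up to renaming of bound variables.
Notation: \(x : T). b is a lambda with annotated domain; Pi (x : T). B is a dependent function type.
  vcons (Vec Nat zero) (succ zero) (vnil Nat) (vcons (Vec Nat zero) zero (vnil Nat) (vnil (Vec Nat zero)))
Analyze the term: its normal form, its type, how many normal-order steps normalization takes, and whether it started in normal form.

reduced normal form:
  vcons (Vec Nat zero) (succ zero) (vnil Nat) (vcons (Vec Nat zero) zero (vnil Nat) (vnil (Vec Nat zero)))
type:
  Vec (Vec Nat zero) (succ (succ zero))
reduction steps (normal order): 0
already normal: yes


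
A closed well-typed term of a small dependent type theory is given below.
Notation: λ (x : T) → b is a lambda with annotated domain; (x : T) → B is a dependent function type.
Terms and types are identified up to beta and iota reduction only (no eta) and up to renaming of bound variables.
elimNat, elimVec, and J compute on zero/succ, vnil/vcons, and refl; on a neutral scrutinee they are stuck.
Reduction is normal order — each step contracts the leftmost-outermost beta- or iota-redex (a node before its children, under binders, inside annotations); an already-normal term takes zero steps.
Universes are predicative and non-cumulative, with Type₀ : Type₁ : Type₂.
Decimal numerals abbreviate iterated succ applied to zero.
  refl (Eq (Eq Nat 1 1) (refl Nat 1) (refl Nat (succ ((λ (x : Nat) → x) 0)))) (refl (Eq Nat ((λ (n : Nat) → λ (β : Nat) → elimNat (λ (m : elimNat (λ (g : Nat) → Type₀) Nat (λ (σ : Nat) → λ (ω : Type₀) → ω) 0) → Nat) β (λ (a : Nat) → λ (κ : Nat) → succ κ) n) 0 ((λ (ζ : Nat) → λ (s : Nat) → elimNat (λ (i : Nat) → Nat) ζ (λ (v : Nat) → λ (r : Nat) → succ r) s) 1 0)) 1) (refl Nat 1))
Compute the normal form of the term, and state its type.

normal form:
  refl (Eq (Eq Nat 1 1) (refl Nat 1) (refl Nat 1)) (refl (Eq Nat 1 1) (refl Nat 1))
inferred type:
  Eq (Eq (Eq Nat 1 1) (refl Nat 1) (refl Nat 1)) (refl (Eq Nat 1 1) (refl Nat 1)) (refl (Eq Nat 1 1) (refl Nat 1))


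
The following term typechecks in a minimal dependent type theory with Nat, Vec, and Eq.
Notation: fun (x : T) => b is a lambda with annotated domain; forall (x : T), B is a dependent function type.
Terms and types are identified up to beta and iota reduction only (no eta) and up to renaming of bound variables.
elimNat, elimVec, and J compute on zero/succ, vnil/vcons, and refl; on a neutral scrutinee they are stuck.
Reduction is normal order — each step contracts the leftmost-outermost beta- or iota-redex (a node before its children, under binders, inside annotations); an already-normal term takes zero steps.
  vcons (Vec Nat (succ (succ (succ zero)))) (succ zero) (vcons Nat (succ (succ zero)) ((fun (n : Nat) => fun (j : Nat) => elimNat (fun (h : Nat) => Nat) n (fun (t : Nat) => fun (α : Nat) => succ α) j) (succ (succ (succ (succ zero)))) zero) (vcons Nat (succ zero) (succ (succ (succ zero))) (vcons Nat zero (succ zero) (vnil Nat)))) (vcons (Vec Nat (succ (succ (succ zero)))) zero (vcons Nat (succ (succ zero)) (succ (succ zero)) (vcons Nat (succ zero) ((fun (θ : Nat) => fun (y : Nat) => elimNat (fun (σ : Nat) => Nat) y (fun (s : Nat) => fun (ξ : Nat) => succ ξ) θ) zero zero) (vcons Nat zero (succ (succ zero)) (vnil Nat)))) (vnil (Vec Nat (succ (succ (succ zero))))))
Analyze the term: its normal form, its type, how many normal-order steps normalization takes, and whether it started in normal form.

resulting normal form:
  vcons (Vec Nat (succ (succ (succ zero)))) (succ zero) (vcons Nat (succ (succ zero)) (succ (succ (succ (succ zero)))) (vcons Nat (succ zero) (succ (succ (succ zero))) (vcons Nat zero (succ zero) (vnil Nat)))) (vcons (Vec Nat (succ (succ (succ zero)))) zero (vcons Nat (succ (succ zero)) (succ (succ zero)) (vcons Nat (succ zero) zero (vcons Nat zero (succ (succ zero)) (vnil Nat)))) (vnil (Vec Nat (succ (succ (succ zero))))))
inferred type:
  Vec (Vec Nat (succ (succ (succ zero)))) (succ (succ zero))
steps to reach normal form (normal order): 6
already normal: no
first redex: a beta-redex


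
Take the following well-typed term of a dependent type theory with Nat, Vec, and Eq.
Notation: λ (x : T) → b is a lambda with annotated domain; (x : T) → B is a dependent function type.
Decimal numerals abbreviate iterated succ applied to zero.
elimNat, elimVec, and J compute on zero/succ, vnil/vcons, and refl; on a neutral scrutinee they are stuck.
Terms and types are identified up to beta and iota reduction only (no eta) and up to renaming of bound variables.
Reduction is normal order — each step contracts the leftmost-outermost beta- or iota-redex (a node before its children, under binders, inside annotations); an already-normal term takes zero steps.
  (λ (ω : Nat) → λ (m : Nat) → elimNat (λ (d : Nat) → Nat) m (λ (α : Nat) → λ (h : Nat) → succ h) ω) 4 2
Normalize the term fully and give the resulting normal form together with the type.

normal form:
  6
the term's type:
  Nat
observation: the term reaches its normal form after 15 normal-order steps.


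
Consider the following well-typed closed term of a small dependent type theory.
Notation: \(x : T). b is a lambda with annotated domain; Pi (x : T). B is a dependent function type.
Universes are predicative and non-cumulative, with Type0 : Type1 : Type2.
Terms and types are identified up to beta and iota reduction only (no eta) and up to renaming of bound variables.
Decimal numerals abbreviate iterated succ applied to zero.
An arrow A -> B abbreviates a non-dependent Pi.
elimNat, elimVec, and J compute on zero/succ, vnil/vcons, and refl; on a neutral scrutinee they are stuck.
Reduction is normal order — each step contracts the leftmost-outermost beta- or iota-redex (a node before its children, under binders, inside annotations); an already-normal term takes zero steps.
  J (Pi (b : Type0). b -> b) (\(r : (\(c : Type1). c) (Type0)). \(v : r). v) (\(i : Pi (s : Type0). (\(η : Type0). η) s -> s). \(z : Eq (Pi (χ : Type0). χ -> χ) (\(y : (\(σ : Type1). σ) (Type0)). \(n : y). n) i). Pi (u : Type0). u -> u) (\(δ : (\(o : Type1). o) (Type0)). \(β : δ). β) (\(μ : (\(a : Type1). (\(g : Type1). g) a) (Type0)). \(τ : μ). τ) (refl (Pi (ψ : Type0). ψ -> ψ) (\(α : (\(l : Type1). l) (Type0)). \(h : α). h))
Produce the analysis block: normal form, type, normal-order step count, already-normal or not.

reduced normal form:
  \(b : Type0). \(r : b). r
the term's type:
  Pi (b : Type0). b -> b
reduction steps (normal order): 2
already normal: no
first contracted redex: a J iota-redex


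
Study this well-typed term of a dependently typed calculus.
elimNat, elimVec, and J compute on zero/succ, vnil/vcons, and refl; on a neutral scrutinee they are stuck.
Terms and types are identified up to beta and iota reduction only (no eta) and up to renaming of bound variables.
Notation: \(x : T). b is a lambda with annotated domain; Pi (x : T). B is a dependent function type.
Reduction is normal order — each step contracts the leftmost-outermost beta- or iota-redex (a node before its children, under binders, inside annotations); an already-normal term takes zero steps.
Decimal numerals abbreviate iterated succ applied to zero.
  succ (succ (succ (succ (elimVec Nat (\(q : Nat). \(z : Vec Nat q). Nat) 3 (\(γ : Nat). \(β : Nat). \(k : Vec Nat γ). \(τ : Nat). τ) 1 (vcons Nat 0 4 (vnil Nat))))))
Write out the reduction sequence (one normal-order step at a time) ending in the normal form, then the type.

reduction (normal order):
  succ (succ (succ (succ (elimVec Nat (\(q : Nat). \(z : Vec Nat q). Nat) 3 (\(γ : Nat). \(β : Nat). \(k : Vec Nat γ). \(τ : Nat). τ) 1 (vcons Nat 0 4 (vnil Nat))))))
  ~> succ (succ (succ (succ ((\(q : Nat). \(z : Nat). \(γ : Vec Nat q). \(β : Nat). β) 0 4 (vnil Nat) (elimVec Nat (\(k : Nat). \(τ : Vec Nat k). Nat) 3 (\(μ : Nat). \(n : Nat). \(κ : Vec Nat μ). \(f : Nat). f) 0 (vnil Nat))))))
  ~> succ (succ (succ (succ ((\(q : Nat). \(z : Vec Nat 0). \(γ : Nat). γ) 4 (vnil Nat) (elimVec Nat (\(β : Nat). \(k : Vec Nat β). Nat) 3 (\(τ : Nat). \(μ : Nat). \(n : Vec Nat τ). \(κ : Nat). κ) 0 (vnil Nat))))))
  ~> succ (succ (succ (succ ((\(q : Vec Nat 0). \(z : Nat). z) (vnil Nat) (elimVec Nat (\(γ : Nat). \(β : Vec Nat γ). Nat) 3 (\(k : Nat). \(τ : Nat). \(μ : Vec Nat k). \(n : Nat). n) 0 (vnil Nat))))))
  ~> succ (succ (succ (succ ((\(q : Nat). q) (elimVec Nat (\(z : Nat). \(γ : Vec Nat z). Nat) 3 (\(β : Nat). \(k : Nat). \(τ : Vec Nat β). \(μ : Nat). μ) 0 (vnil Nat))))))
  ~> succ (succ (succ (succ (elimVec Nat (\(q : Nat). \(z : Vec Nat q). Nat) 3 (\(γ : Nat). \(β : Nat). \(k : Vec Nat γ). \(τ : Nat). τ) 0 (vnil Nat)))))
  ~> 7
the term's type:
  Nat


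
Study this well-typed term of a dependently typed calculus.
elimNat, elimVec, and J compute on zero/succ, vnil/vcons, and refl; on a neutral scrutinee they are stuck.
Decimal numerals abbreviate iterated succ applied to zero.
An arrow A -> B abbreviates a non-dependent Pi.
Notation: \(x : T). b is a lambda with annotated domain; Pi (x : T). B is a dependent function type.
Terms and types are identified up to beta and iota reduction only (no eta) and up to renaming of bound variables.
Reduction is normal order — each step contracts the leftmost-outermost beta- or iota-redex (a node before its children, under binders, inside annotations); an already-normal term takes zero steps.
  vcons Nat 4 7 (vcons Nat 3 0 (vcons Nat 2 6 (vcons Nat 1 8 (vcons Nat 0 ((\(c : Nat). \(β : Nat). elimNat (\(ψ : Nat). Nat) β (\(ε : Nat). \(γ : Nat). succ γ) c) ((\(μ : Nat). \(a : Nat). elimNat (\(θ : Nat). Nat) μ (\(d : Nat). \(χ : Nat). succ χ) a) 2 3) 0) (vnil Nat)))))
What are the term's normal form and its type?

resulting normal form:
  vcons Nat 4 7 (vcons Nat 3 0 (vcons Nat 2 6 (vcons Nat 1 8 (vcons Nat 0 5 (vnil Nat)))))
type:
  Vec Nat 5


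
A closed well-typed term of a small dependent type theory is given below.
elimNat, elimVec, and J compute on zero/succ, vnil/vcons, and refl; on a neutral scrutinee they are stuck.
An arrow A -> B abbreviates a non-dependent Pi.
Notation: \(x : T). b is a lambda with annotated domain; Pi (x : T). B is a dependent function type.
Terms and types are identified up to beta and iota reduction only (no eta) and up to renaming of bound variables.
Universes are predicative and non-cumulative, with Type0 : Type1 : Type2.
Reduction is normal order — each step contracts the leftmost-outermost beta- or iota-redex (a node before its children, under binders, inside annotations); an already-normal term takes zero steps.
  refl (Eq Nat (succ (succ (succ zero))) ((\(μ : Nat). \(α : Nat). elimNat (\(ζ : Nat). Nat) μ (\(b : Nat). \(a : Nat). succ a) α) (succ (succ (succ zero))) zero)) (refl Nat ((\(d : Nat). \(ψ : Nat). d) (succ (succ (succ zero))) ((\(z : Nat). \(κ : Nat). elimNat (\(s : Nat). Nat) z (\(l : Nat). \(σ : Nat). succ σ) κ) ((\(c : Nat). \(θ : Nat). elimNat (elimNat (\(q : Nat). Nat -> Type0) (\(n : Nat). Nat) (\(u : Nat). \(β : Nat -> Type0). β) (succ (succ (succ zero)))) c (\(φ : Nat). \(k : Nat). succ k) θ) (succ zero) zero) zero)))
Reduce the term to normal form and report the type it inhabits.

reduced normal form:
  refl (Eq Nat (succ (succ (succ zero))) (succ (succ (succ zero)))) (refl Nat (succ (succ (succ zero))))
type:
  Eq (Eq Nat (succ (succ (succ zero))) (succ (succ (succ zero)))) (refl Nat (succ (succ (succ zero)))) (refl Nat (succ (succ (succ zero))))


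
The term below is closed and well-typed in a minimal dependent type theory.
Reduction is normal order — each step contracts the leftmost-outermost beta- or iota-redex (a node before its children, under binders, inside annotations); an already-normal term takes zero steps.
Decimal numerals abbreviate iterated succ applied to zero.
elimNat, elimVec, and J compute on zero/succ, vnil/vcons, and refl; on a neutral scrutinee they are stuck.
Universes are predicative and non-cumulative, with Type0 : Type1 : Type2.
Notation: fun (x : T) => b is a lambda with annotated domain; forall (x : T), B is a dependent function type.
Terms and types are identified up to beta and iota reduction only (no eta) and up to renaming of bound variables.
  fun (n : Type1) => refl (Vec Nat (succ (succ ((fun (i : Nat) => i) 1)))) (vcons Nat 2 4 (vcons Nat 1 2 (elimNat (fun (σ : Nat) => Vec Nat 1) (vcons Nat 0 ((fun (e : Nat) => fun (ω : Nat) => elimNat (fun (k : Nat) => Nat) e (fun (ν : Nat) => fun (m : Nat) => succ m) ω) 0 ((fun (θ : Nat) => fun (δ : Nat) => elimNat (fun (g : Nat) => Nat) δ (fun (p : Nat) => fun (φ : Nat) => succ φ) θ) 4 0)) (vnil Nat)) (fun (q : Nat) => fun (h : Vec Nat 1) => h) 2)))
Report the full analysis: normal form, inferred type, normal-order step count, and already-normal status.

normal form:
  fun (n : Type1) => refl (Vec Nat 3) (vcons Nat 2 4 (vcons Nat 1 2 (vcons Nat 0 4 (vnil Nat))))
type:
  forall (n : Type1), Eq (Vec Nat 3) (vcons Nat 2 4 (vcons Nat 1 2 (vcons Nat 0 4 (vnil Nat)))) (vcons Nat 2 4 (vcons Nat 1 2 (vcons Nat 0 4 (vnil Nat))))
normal-order step count: 38
already normal: no
first contracted redex: a beta-redex


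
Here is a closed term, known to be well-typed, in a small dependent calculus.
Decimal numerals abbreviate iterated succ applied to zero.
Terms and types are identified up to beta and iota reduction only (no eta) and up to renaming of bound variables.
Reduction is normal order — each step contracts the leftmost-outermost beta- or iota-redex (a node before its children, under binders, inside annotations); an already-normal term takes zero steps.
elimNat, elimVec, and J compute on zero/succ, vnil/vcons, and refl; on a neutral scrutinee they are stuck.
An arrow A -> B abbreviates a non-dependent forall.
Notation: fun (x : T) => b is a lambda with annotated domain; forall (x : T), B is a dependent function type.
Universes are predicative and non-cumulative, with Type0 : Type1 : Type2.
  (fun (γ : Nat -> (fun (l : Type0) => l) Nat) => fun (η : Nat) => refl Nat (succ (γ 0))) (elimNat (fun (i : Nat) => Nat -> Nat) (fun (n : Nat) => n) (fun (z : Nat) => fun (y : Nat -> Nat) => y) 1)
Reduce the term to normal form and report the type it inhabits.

reduced normal form:
  fun (γ : Nat) => refl Nat 1
type:
  Nat -> Eq Nat 1 1
observation: the first redex contracted is a beta-redex; the normal form is reached in 6 normal-order steps.


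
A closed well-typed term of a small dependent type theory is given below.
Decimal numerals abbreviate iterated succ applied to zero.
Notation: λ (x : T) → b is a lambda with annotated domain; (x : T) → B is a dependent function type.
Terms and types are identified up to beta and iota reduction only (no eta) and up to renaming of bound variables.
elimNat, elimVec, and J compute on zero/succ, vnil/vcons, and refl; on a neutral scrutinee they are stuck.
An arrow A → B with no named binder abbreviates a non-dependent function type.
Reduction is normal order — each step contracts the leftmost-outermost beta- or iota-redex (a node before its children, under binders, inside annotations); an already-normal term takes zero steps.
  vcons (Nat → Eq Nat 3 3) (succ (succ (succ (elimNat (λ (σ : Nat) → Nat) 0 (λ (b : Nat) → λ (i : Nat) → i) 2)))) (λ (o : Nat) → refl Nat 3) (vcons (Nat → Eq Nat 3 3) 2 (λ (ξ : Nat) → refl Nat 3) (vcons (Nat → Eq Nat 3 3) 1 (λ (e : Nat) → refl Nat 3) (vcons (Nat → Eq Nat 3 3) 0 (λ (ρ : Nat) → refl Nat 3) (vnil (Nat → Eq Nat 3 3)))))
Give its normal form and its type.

resulting normal form:
  vcons (Nat → Eq Nat 3 3) 3 (λ (σ : Nat) → refl Nat 3) (vcons (Nat → Eq Nat 3 3) 2 (λ (b : Nat) → refl Nat 3) (vcons (Nat → Eq Nat 3 3) 1 (λ (i : Nat) → refl Nat 3) (vcons (Nat → Eq Nat 3 3) 0 (λ (o : Nat) → refl Nat 3) (vnil (Nat → Eq Nat 3 3)))))
the term's type:
  Vec (Nat → Eq Nat 3 3) 4
observation: the first redex contracted is an elimNat iota-redex; the normal form is reached in 7 normal-order steps.


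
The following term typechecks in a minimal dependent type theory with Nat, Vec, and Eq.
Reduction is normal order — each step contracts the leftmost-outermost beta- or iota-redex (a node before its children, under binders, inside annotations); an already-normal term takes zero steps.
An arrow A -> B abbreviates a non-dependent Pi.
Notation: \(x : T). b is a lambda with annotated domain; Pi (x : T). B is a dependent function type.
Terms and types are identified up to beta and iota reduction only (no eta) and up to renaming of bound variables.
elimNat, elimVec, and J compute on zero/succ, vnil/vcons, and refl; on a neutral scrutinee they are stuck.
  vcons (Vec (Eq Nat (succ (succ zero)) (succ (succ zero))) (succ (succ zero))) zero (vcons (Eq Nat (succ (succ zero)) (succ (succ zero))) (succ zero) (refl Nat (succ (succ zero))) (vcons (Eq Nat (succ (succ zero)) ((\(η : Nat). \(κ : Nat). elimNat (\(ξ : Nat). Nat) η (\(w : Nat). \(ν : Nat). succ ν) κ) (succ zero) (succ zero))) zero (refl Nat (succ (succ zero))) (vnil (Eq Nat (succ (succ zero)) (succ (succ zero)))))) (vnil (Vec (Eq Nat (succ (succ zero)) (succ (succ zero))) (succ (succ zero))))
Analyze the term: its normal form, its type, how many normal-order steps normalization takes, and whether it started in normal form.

resulting normal form:
  vcons (Vec (Eq Nat (succ (succ zero)) (succ (succ zero))) (succ (succ zero))) zero (vcons (Eq Nat (succ (succ zero)) (succ (succ zero))) (succ zero) (refl Nat (succ (succ zero))) (vcons (Eq Nat (succ (succ zero)) (succ (succ zero))) zero (refl Nat (succ (succ zero))) (vnil (Eq Nat (succ (succ zero)) (succ (succ zero)))))) (vnil (Vec (Eq Nat (succ (succ zero)) (succ (succ zero))) (succ (succ zero))))
type:
  Vec (Vec (Eq Nat (succ (succ zero)) (succ (succ zero))) (succ (succ zero))) (succ zero)
reduction steps (normal order): 6
term was already normal: no
first redex: a beta-redex


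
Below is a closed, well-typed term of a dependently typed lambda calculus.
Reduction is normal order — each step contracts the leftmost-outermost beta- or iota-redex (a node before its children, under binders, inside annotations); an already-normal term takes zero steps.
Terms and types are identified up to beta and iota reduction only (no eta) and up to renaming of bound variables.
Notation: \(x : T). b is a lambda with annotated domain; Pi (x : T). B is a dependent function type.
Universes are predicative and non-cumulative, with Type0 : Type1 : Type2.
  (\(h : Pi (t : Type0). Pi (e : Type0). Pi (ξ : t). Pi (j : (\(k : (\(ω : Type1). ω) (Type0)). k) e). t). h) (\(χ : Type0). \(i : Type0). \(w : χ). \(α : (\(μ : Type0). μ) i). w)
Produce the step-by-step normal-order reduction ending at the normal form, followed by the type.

normal-order reduction:
  (\(h : Pi (t : Type0). Pi (e : Type0). Pi (ξ : t). Pi (j : (\(k : (\(ω : Type1). ω) (Type0)). k) e). t). h) (\(χ : Type0). \(i : Type0). \(w : χ). \(α : (\(μ : Type0). μ) i). w)
  ~> \(h : Type0). \(t : Type0). \(e : h). \(ξ : (\(j : Type0). j) t). e
  ~> \(h : Type0). \(t : Type0). \(e : h). \(ξ : t). e
the term's type:
  Pi (h : Type0). Pi (t : Type0). Pi (e : h). Pi (ξ : t). h
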